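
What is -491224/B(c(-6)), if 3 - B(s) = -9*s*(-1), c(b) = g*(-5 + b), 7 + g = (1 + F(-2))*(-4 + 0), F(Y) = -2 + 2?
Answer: 245612/543 ≈ 452.32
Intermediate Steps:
F(Y) = 0
g = -11 (g = -7 + (1 + 0)*(-4 + 0) = -7 + 1*(-4) = -7 - 4 = -11)
c(b) = 55 - 11*b (c(b) = -11*(-5 + b) = 55 - 11*b)
B(s) = 3 - 9*s (B(s) = 3 - (-9*s)*(-1) = 3 - 9*s)
-491224/B(c(-6)) = -491224/(3 - 9*(55 - 11*(-6))) = -491224/(3 - 9*(55 + 66)) = -491224/(3 - 9*121) = -491224/(3 - 1089) = -491224/(-1086) = -491224*(-1/1086) = 245612/543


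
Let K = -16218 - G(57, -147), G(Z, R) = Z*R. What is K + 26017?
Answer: 18178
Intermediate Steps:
G(Z, R) = R*Z
K = -7839 (K = -16218 - (-147)*57 = -16218 - 1*(-8379) = -16218 + 8379 = -7839)
K + 26017 = -7839 + 26017 = 18178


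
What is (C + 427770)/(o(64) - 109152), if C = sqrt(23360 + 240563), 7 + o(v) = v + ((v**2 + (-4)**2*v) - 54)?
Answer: -427770/104029 - sqrt(263923)/104029 ≈ -4.1170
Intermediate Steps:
o(v) = -61 + v**2 + 17*v (o(v) = -7 + (v + ((v**2 + (-4)**2*v) - 54)) = -7 + (v + ((v**2 + 16*v) - 54)) = -7 + (v + (-54 + v**2 + 16*v)) = -7 + (-54 + v**2 + 17*v) = -61 + v**2 + 17*v)
C = sqrt(263923) ≈ 513.73
(C + 427770)/(o(64) - 109152) = (sqrt(263923) + 427770)/((-61 + 64**2 + 17*64) - 109152) = (427770 + sqrt(263923))/((-61 + 4096 + 1088) - 109152) = (427770 + sqrt(263923))/(5123 - 109152) = (427770 + sqrt(263923))/(-104029) = (427770 + sqrt(263923))*(-1/104029) = -427770/104029 - sqrt(263923)/104029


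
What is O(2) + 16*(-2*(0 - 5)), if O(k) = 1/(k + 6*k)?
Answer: 2241/14 ≈ 160.07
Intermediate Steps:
O(k) = 1/(7*k)
O(2) + 16*(-2*(0 - 5)) = (⅐)/2 + 16*(-2*(0 - 5)) = (⅐)*(½) + 16*(-2*(-5)) = 1/14 + 16*10 = 1/14 + 160 = 2241/14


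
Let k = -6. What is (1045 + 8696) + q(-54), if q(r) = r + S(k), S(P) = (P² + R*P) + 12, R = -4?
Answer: 9759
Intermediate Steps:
S(P) = 12 + P² - 4*P (S(P) = (P² - 4*P) + 12 = 12 + P² - 4*P)
q(r) = 72 + r (q(r) = r + (12 + (-6)² - 4*(-6)) = r + (12 + 36 + 24) = r + 72 = 72 + r)
(1045 + 8696) + q(-54) = (1045 + 8696) + (72 - 54) = 9741 + 18 = 9759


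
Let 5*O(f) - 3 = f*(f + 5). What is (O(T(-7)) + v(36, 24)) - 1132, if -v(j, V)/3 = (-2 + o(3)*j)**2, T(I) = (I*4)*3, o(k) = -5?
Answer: -495881/5 ≈ -99176.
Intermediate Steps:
T(I) = 12*I (T(I) = (4*I)*3 = 12*I)
O(f) = 3/5 + f*(5 + f)/5 (O(f) = 3/5 + (f*(f + 5))/5 = 3/5 + (f*(5 + f))/5 = 3/5 + f*(5 + f)/5)
v(j, V) = -3*(-2 - 5*j)**2
(O(T(-7)) + v(36, 24)) - 1132 = ((3/5 + 12*(-7) + (12*(-7))**2/5) - 3*(2 + 5*36)**2) - 1132 = ((3/5 - 84 + (1/5)*(-84)**2) - 3*(2 + 180)**2) - 1132 = ((3/5 - 84 + (1/5)*7056) - 3*182**2) - 1132 = ((3/5 - 84 + 7056/5) - 3*33124) - 1132 = (6639/5 - 99372) - 1132 = -490221/5 - 1132 = -495881/5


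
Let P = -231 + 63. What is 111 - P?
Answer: 279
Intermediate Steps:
P = -168
111 - P = 111 - 1*(-168) = 111 + 168 = 279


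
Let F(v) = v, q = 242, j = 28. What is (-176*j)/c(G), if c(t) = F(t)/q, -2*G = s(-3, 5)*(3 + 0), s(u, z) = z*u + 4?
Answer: -216832/3 ≈ -72277.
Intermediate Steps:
s(u, z) = 4 + u*z (s(u, z) = u*z + 4 = 4 + u*z)
G = 33/2 (G = -(4 - 3*5)*(3 + 0)/2 = -(4 - 15)*3/2 = -(-11)*3/2 = -1/2*(-33) = 33/2 ≈ 16.500)
c(t) = t/242
(-176*j)/c(G) = (-176*28)/(((1/242)*(33/2))) = -4928/3/44 = -4928*44/3 = -216832/3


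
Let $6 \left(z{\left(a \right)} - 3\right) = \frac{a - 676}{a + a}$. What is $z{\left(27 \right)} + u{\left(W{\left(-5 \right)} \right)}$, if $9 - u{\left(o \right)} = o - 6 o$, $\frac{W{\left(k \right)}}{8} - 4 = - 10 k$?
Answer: $\frac{703079}{324} \approx 2170.0$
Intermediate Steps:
$W{\left(k \right)} = 32 - 80 k$ ($W{\left(k \right)} = 32 + 8 \left(- 10 k\right) = 32 - 80 k$)
$z{\left(a \right)} = 3 + \frac{-676 + a}{12 a}$ ($z{\left(a \right)} = 3 + \frac{\left(a - 676\right) \frac{1}{a + a}}{6} = 3 + \frac{\left(-676 + a\right) \frac{1}{2 a}}{6} = 3 + \frac{\frac{1}{2} \frac{1}{a} \left(-676 + a\right)}{6} = 3 + \frac{-676 + a}{12 a}$)
$u{\left(o \right)} = 9 + 5 o$ ($u{\left(o \right)} = 9 - \left(o - 6 o\right) = 9 - - 5 o = 9 + 5 o$)
$z{\left(27 \right)} + u{\left(W{\left(-5 \right)} \right)} = \frac{-676 + 37 \cdot 27}{12 \cdot 27} + \left(9 + 5 \left(32 - -400\right)\right) = \frac{1}{12} \cdot \frac{1}{27} \left(-676 + 999\right) + \left(9 + 5 \left(32 + 400\right)\right) = \frac{1}{12} \cdot \frac{1}{27} \cdot 323 + \left(9 + 5 \cdot 432\right) = \frac{323}{324} + \left(9 + 2160\right) = \frac{323}{324} + 2169 = \frac{703079}{324}$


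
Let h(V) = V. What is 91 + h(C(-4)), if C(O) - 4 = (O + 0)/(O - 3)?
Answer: 669/7 ≈ 95.571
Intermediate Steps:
C(O) = 4 + O/(-3 + O) (C(O) = 4 + (O + 0)/(O - 3) = 4 + O/(-3 + O))
91 + h(C(-4)) = 91 + (-12 + 5*(-4))/(-3 - 4) = 91 + (-12 - 20)/(-7) = 91 - ⅐*(-32) = 91 + 32/7 = 669/7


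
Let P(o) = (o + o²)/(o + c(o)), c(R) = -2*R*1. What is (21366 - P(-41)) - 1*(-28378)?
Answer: 49704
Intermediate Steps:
c(R) = -2*R
P(o) = -(o + o²)/o (P(o) = (o + o²)/(o - 2*o) = (o + o²)/((-o)) = (o + o²)*(-1/o) = -(o + o²)/o)
(21366 - P(-41)) - 1*(-28378) = (21366 - (-1 - 1*(-41))) - 1*(-28378) = (21366 - (-1 + 41)) + 28378 = (21366 - 1*40) + 28378 = (21366 - 40) + 28378 = 21326 + 28378 = 49704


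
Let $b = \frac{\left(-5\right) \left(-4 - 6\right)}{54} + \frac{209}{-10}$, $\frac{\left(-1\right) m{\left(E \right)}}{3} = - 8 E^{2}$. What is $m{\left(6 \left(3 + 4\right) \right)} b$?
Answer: $- \frac{4228112}{5} \approx -8.4562 \cdot 10^{5}$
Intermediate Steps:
$m{\left(E \right)} = 24 E^{2}$ ($m{\left(E \right)} = - 3 \left(- 8 E^{2}\right) = 24 E^{2}$)
$b = - \frac{5393}{270}$ ($b = \left(-5\right) \left(-10\right) \frac{1}{54} + 209 \left(- \frac{1}{10}\right) = 50 \cdot \frac{1}{54} - \frac{209}{10} = \frac{25}{27} - \frac{209}{10} = - \frac{5393}{270} \approx -19.974$)
$m{\left(6 \left(3 + 4\right) \right)} b = 24 \left(6 \left(3 + 4\right)\right)^{2} \left(- \frac{5393}{270}\right) = 24 \left(6 \cdot 7\right)^{2} \left(- \frac{5393}{270}\right) = 24 \cdot 42^{2} \left(- \frac{5393}{270}\right) = 24 \cdot 1764 \left(- \frac{5393}{270}\right) = 42336 \left(- \frac{5393}{270}\right) = - \frac{4228112}{5}$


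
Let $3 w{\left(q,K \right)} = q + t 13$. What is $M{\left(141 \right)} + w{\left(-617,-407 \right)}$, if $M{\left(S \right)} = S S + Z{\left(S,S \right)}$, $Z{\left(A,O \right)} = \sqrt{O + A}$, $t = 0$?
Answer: $\frac{59026}{3} + \sqrt{282} \approx 19692.0$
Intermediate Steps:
$Z{\left(A,O \right)} = \sqrt{A + O}$
$w{\left(q,K \right)} = \frac{q}{3}$ ($w{\left(q,K \right)} = \frac{q + 0 \cdot 13}{3} = \frac{q + 0}{3} = \frac{q}{3}$)
$M{\left(S \right)} = S^{2} + \sqrt{2} \sqrt{S}$ ($M{\left(S \right)} = S S + \sqrt{S + S} = S^{2} + \sqrt{2 S} = S^{2} + \sqrt{2} \sqrt{S}$)
$M{\left(141 \right)} + w{\left(-617,-407 \right)} = \left(141^{2} + \sqrt{2} \sqrt{141}\right) + \frac{1}{3} \left(-617\right) = \left(19881 + \sqrt{282}\right) - \frac{617}{3} = \frac{59026}{3} + \sqrt{282}$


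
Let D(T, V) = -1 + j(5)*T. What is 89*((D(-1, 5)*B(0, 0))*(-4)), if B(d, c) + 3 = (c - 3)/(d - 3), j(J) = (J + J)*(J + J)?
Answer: -71912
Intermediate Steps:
j(J) = 4*J**2 (j(J) = (2*J)*(2*J) = 4*J**2)
D(T, V) = -1 + 100*T (D(T, V) = -1 + (4*5**2)*T = -1 + (4*25)*T = -1 + 100*T)
B(d, c) = -3 + (-3 + c)/(-3 + d) (B(d, c) = -3 + (c - 3)/(d - 3) = -3 + (-3 + c)/(-3 + d))
89*((D(-1, 5)*B(0, 0))*(-4)) = 89*(((-1 + 100*(-1))*((6 + 0 - 3*0)/(-3 + 0)))*(-4)) = 89*(((-1 - 100)*((6 + 0 + 0)/(-3)))*(-4)) = 89*(-(-101)*6/3*(-4)) = 89*(-101*(-2)*(-4)) = 89*(202*(-4)) = 89*(-808) = -71912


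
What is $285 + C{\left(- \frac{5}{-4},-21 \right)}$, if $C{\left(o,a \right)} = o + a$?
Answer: $\frac{1061}{4} \approx 265.25$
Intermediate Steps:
$C{\left(o,a \right)} = a + o$
$285 + C{\left(- \frac{5}{-4},-21 \right)} = 285 - \left(21 + \frac{5}{-4}\right) = 285 - \frac{79}{4} = \frac{1061}{4}$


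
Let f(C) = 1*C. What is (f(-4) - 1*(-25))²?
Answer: 441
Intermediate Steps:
f(C) = C
(f(-4) - 1*(-25))² = (-4 - 1*(-25))² = (-4 + 25)² = 21² = 441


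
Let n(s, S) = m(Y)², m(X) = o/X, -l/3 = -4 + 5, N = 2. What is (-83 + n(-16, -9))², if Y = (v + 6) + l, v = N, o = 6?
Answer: 4157521/625 ≈ 6652.0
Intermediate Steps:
l = -3 (l = -3*(-4 + 5) = -3*1 = -3)
v = 2
Y = 5 (Y = (2 + 6) - 3 = 8 - 3 = 5)
m(X) = 6/X
n(s, S) = 36/25 (n(s, S) = (6/5)² = 36/25)
(-83 + n(-16, -9))² = (-83 + 36/25)² = (-2039/25)² = 4157521/625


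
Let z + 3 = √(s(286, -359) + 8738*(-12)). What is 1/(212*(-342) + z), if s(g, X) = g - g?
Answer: -24169/1752456635 - 2*I*√26214/5257369905 ≈ -1.3791e-5 - 6.1593e-8*I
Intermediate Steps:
s(g, X) = 0
z = -3 + 2*I*√26214 (z = -3 + √(0 + 8738*(-12)) = -3 + √(0 - 104856) = -3 + √(-104856) = -3 + 2*I*√26214 ≈ -3.0 + 323.81*I)
1/(212*(-342) + z) = 1/(212*(-342) + (-3 + 2*I*√26214)) = 1/(-72504 + (-3 + 2*I*√26214)) = 1/(-72507 + 2*I*√26214)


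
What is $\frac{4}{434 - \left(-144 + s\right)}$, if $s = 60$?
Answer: $\frac{2}{259} \approx 0.007722$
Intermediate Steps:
$\frac{4}{434 - \left(-144 + s\right)} = \frac{4}{434 + \left(144 - 60\right)} = \frac{4}{434 + 84} = \frac{4}{518} = 4 \cdot \frac{1}{518} = \frac{2}{259}$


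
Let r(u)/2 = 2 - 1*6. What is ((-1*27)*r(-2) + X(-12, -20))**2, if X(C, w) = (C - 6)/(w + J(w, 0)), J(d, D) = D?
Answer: 4704561/100 ≈ 47046.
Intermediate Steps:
r(u) = -8 (r(u) = 2*(2 - 1*6) = 2*(2 - 6) = 2*(-4) = -8)
X(C, w) = (-6 + C)/w (X(C, w) = (C - 6)/(w + 0) = (-6 + C)/w)
((-1*27)*r(-2) + X(-12, -20))**2 = (-1*27*(-8) + (-6 - 12)/(-20))**2 = (-27*(-8) - 1/20*(-18))**2 = (216 + 9/10)**2 = (2169/10)**2 = 4704561/100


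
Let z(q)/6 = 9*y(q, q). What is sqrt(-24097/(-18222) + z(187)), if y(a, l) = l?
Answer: sqrt(3353391981366)/18222 ≈ 100.50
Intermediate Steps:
z(q) = 54*q (z(q) = 6*(9*q) = 54*q)
sqrt(-24097/(-18222) + z(187)) = sqrt(-24097/(-18222) + 54*187) = sqrt(-24097*(-1/18222) + 10098) = sqrt(24097/18222 + 10098) = sqrt(184029853/18222) = sqrt(3353391981366)/18222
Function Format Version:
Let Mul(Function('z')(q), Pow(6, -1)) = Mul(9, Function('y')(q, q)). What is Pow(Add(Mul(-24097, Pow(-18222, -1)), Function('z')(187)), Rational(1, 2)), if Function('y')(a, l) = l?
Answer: Mul(Rational(1, 18222), Pow(3353391981366, Rational(1, 2))) ≈ 100.50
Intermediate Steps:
Function('z')(q) = Mul(54, q) (Function('z')(q) = Mul(6, Mul(9, q)) = Mul(54, q))
Pow(Add(Mul(-24097, Pow(-18222, -1)), Function('z')(187)), Rational(1, 2)) = Pow(Add(Mul(-24097, Pow(-18222, -1)), Mul(54, 187)), Rational(1, 2)) = Pow(Add(Mul(-24097, Rational(-1, 18222)), 10098), Rational(1, 2)) = Pow(Add(Rational(24097, 18222), 10098), Rational(1, 2)) = Pow(Rational(184029853, 18222), Rational(1, 2)) = Mul(Rational(1, 18222), Pow(3353391981366, Rational(1, 2)))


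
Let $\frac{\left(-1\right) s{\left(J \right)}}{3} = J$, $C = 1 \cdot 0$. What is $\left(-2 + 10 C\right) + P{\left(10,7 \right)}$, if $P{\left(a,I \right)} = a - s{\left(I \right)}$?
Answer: $29$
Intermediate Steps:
$C = 0$
$s{\left(J \right)} = - 3 J$
$P{\left(a,I \right)} = a + 3 I$ ($P{\left(a,I \right)} = a - - 3 I = a + 3 I$)
$\left(-2 + 10 C\right) + P{\left(10,7 \right)} = \left(-2 + 10 \cdot 0\right) + \left(10 + 3 \cdot 7\right) = \left(-2 + 0\right) + \left(10 + 21\right) = -2 + 31 = 29$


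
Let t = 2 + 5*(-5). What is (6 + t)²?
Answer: 289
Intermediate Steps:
t = -23 (t = 2 - 25 = -23)
(6 + t)² = (6 - 23)² = (-17)² = 289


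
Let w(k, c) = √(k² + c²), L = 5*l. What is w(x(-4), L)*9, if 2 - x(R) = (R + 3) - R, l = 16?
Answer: 9*√6401 ≈ 720.06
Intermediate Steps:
L = 80 (L = 5*16 = 80)
x(R) = -1 (x(R) = 2 - ((R + 3) - R) = 2 - ((3 + R) - R) = 2 - 1*3 = 2 - 3 = -1)
w(k, c) = √(c² + k²)
w(x(-4), L)*9 = √(80² + (-1)²)*9 = √(6400 + 1)*9 = √6401*9 = 9*√6401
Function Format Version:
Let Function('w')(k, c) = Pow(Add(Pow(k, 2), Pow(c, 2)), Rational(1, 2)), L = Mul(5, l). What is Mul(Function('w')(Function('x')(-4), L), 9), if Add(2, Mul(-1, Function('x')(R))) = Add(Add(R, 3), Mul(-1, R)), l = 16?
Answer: Mul(9, Pow(6401, Rational(1, 2))) ≈ 720.06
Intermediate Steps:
L = 80 (L = Mul(5, 16) = 80)
Function('x')(R) = -1 (Function('x')(R) = Add(2, Mul(-1, Add(Add(R, 3), Mul(-1, R)))) = Add(2, Mul(-1, Add(Add(3, R), Mul(-1, R)))) = Add(2, Mul(-1, 3)) = Add(2, -3) = -1)
Function('w')(k, c) = Pow(Add(Pow(c, 2), Pow(k, 2)), Rational(1, 2))
Mul(Function('w')(Function('x')(-4), L), 9) = Mul(Pow(Add(Pow(80, 2), Pow(-1, 2)), Rational(1, 2)), 9) = Mul(Pow(Add(6400, 1), Rational(1, 2)), 9) = Mul(Pow(6401, Rational(1, 2)), 9) = Mul(9, Pow(6401, Rational(1, 2)))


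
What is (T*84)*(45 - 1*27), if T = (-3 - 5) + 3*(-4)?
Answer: -30240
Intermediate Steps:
T = -20 (T = -8 - 12 = -20)
(T*84)*(45 - 1*27) = (-20*84)*(45 - 1*27) = -1680*(45 - 27) = -1680*18 = -30240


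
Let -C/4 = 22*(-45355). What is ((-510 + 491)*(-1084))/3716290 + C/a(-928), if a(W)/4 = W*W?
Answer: 931472067641/800102371840 ≈ 1.1642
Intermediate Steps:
a(W) = 4*W² (a(W) = 4*(W*W) = 4*W²)
C = 3991240 (C = -88*(-45355) = -4*(-997810) = 3991240)
((-510 + 491)*(-1084))/3716290 + C/a(-928) = ((-510 + 491)*(-1084))/3716290 + 3991240/((4*(-928)²)) = -19*(-1084)*(1/3716290) + 3991240/((4*861184)) = 20596*(1/3716290) + 3991240/3444736 = 10298/1858145 + 3991240*(1/3444736) = 10298/1858145 + 498905/430592 = 931472067641/800102371840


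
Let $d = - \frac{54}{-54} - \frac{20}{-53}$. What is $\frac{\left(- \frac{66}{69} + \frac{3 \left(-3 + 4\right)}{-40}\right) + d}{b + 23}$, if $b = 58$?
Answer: $\frac{5621}{1316520} \approx 0.0042696$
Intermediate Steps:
$d = \frac{73}{53}$ ($d = \left(-54\right) \left(- \frac{1}{54}\right) - - \frac{20}{53} = 1 + \frac{20}{53} = \frac{73}{53} \approx 1.3774$)
$\frac{\left(- \frac{66}{69} + \frac{3 \left(-3 + 4\right)}{-40}\right) + d}{b + 23} = \frac{\left(- \frac{66}{69} + \frac{3 \left(-3 + 4\right)}{-40}\right) + \frac{73}{53}}{58 + 23} = \frac{\left(\left(-66\right) \frac{1}{69} + 3 \cdot 1 \left(- \frac{1}{40}\right)\right) + \frac{73}{53}}{81} = \frac{\left(- \frac{22}{23} + 3 \left(- \frac{1}{40}\right)\right) + \frac{73}{53}}{81} = \frac{\left(- \frac{22}{23} - \frac{3}{40}\right) + \frac{73}{53}}{81} = \frac{- \frac{949}{920} + \frac{73}{53}}{81} = \frac{1}{81} \cdot \frac{16863}{48760} = \frac{5621}{1316520}$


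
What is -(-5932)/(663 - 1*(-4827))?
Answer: 2966/2745 ≈ 1.0805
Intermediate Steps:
-(-5932)/(663 - 1*(-4827)) = -(-5932)/(663 + 4827) = -(-5932)/5490 = -1*(-2966/2745) = 2966/2745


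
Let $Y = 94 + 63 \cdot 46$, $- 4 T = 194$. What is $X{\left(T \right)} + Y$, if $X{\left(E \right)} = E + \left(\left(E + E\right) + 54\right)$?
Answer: $\frac{5801}{2} \approx 2900.5$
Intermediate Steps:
$T = - \frac{97}{2}$ ($T = \left(- \frac{1}{4}\right) 194 = - \frac{97}{2} \approx -48.5$)
$Y = 2992$ ($Y = 94 + 2898 = 2992$)
$X{\left(E \right)} = 54 + 3 E$ ($X{\left(E \right)} = E + \left(2 E + 54\right) = E + \left(54 + 2 E\right) = 54 + 3 E$)
$X{\left(T \right)} + Y = \left(54 + 3 \left(- \frac{97}{2}\right)\right) + 2992 = \left(54 - \frac{291}{2}\right) + 2992 = - \frac{183}{2} + 2992 = \frac{5801}{2}$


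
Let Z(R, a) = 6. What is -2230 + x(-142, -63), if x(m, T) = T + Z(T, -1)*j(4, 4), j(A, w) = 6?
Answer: -2257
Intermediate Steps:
x(m, T) = 36 + T (x(m, T) = T + 6*6 = T + 36 = 36 + T)
-2230 + x(-142, -63) = -2230 + (36 - 63) = -2230 - 27 = -2257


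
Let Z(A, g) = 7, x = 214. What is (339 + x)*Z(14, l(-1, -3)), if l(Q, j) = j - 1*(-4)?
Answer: 3871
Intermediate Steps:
l(Q, j) = 4 + j (l(Q, j) = j + 4 = 4 + j)
(339 + x)*Z(14, l(-1, -3)) = (339 + 214)*7 = 553*7 = 3871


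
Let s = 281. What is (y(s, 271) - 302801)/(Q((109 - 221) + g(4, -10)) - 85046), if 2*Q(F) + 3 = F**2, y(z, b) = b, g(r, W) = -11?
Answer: 302530/77483 ≈ 3.9045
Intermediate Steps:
Q(F) = -3/2 + F**2/2
(y(s, 271) - 302801)/(Q((109 - 221) + g(4, -10)) - 85046) = (271 - 302801)/((-3/2 + ((109 - 221) - 11)**2/2) - 85046) = -302530/((-3/2 + (-112 - 11)**2/2) - 85046) = -302530/((-3/2 + (1/2)*(-123)**2) - 85046) = -302530/((-3/2 + (1/2)*15129) - 85046) = -302530/((-3/2 + 15129/2) - 85046) = -302530/(7563 - 85046) = -302530/(-77483) = -302530*(-1/77483) = 302530/77483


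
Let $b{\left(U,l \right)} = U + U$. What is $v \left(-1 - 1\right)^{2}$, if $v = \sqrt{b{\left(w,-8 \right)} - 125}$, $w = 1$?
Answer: $4 i \sqrt{123} \approx 44.362 i$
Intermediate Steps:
$b{\left(U,l \right)} = 2 U$
$v = i \sqrt{123}$ ($v = \sqrt{2 \cdot 1 - 125} = \sqrt{2 - 125} = \sqrt{-123} = i \sqrt{123} \approx 11.091 i$)
$v \left(-1 - 1\right)^{2} = i \sqrt{123} \left(-1 - 1\right)^{2} = i \sqrt{123} \left(-2\right)^{2} = i \sqrt{123} \cdot 4 = 4 i \sqrt{123}$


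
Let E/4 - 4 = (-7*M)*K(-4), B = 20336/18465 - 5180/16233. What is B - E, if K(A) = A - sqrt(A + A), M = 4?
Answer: -2203904484/4757815 - 224*I*sqrt(2) ≈ -463.22 - 316.78*I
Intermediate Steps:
K(A) = A - sqrt(2)*sqrt(A) (K(A) = A - sqrt(2*A) = A - sqrt(2)*sqrt(A))
B = 3721676/4757815 (B = 20336*(1/18465) - 5180*1/16233 = 20336/18465 - 740/2319 = 3721676/4757815 ≈ 0.78222)
E = 464 + 224*I*sqrt(2) (E = 16 + 4*((-7*4)*(-4 - sqrt(2)*sqrt(-4))) = 16 + 4*(-28*(-4 - sqrt(2)*2*I)) = 16 + 4*(-28*(-4 - 2*I*sqrt(2))) = 16 + 4*(112 + 56*I*sqrt(2)) = 16 + (448 + 224*I*sqrt(2)) = 464 + 224*I*sqrt(2) ≈ 464.0 + 316.78*I)
B - E = 3721676/4757815 - (464 + 224*I*sqrt(2)) = 3721676/4757815 + (-464 - 224*I*sqrt(2)) = -2203904484/4757815 - 224*I*sqrt(2)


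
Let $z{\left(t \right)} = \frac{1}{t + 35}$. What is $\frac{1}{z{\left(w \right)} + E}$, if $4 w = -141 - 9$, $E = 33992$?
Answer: $\frac{5}{169958} \approx 2.9419 \cdot 10^{-5}$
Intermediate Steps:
$w = - \frac{75}{2}$ ($w = \frac{-141 - 9}{4} = \frac{1}{4} \left(-150\right) = - \frac{75}{2} \approx -37.5$)
$z{\left(t \right)} = \frac{1}{35 + t}$
$\frac{1}{z{\left(w \right)} + E} = \frac{1}{\frac{1}{35 - \frac{75}{2}} + 33992} = \frac{1}{\frac{1}{- \frac{5}{2}} + 33992} = \frac{1}{- \frac{2}{5} + 33992} = \frac{1}{\frac{169958}{5}} = \frac{5}{169958}$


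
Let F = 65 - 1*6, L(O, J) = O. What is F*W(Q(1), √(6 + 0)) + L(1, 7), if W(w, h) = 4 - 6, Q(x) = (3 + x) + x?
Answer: -117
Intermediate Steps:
Q(x) = 3 + 2*x
W(w, h) = -2
F = 59 (F = 65 - 6 = 59)
F*W(Q(1), √(6 + 0)) + L(1, 7) = 59*(-2) + 1 = -118 + 1 = -117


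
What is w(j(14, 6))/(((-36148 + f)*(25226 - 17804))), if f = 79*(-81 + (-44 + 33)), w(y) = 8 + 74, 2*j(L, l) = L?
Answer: -41/161116776 ≈ -2.5447e-7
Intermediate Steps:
j(L, l) = L/2
w(y) = 82
f = -7268 (f = 79*(-81 - 11) = 79*(-92) = -7268)
w(j(14, 6))/(((-36148 + f)*(25226 - 17804))) = 82/(((-36148 - 7268)*(25226 - 17804))) = 82/((-43416*7422)) = 82/(-322233552) = 82*(-1/322233552) = -41/161116776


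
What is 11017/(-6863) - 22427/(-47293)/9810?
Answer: -5111120767109/3184049936790 ≈ -1.6052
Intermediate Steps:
11017/(-6863) - 22427/(-47293)/9810 = 11017*(-1/6863) - 22427*(-1/47293)*(1/9810) = -11017/6863 + (22427/47293)*(1/9810) = -11017/6863 + 22427/463944330 = -5111120767109/3184049936790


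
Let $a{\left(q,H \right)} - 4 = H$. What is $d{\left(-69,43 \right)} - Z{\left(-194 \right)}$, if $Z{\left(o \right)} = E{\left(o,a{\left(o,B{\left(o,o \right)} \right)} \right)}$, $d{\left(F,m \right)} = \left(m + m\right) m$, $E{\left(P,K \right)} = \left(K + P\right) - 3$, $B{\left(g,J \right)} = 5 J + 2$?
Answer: $4859$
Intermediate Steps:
$B{\left(g,J \right)} = 2 + 5 J$
$a{\left(q,H \right)} = 4 + H$
$E{\left(P,K \right)} = -3 + K + P$
$d{\left(F,m \right)} = 2 m^{2}$ ($d{\left(F,m \right)} = 2 m m = 2 m^{2}$)
$Z{\left(o \right)} = 3 + 6 o$ ($Z{\left(o \right)} = -3 + \left(4 + \left(2 + 5 o\right)\right) + o = -3 + \left(6 + 5 o\right) + o = 3 + 6 o$)
$d{\left(-69,43 \right)} - Z{\left(-194 \right)} = 2 \cdot 43^{2} - \left(3 + 6 \left(-194\right)\right) = 2 \cdot 1849 - \left(3 - 1164\right) = 3698 - -1161 = 3698 + 1161 = 4859$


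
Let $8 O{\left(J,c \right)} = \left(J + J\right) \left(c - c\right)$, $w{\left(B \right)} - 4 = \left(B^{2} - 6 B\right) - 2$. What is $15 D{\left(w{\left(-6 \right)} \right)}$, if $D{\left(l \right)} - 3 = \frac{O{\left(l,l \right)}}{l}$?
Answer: $45$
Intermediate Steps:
$w{\left(B \right)} = 2 + B^{2} - 6 B$ ($w{\left(B \right)} = 4 - \left(2 - B^{2} + 6 B\right) = 2 + B^{2} - 6 B$)
$O{\left(J,c \right)} = 0$ ($O{\left(J,c \right)} = \frac{\left(J + J\right) \left(c - c\right)}{8} = \frac{2 J 0}{8} = \frac{1}{8} \cdot 0 = 0$)
$D{\left(l \right)} = 3$ ($D{\left(l \right)} = 3 + \frac{0}{l} = 3 + 0 = 3$)
$15 D{\left(w{\left(-6 \right)} \right)} = 15 \cdot 3 = 45$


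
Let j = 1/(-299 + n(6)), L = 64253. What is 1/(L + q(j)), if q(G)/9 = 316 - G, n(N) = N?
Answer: 293/19659430 ≈ 1.4904e-5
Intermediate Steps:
j = -1/293 (j = 1/(-299 + 6) = 1/(-293) = -1/293 ≈ -0.0034130)
q(G) = 2844 - 9*G (q(G) = 9*(316 - G) = 2844 - 9*G)
1/(L + q(j)) = 1/(64253 + (2844 - 9*(-1/293))) = 1/(64253 + (2844 + 9/293)) = 1/(64253 + 833301/293) = 1/(19659430/293) = 293/19659430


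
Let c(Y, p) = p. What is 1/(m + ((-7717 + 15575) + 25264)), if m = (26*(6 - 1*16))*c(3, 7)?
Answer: 1/31302 ≈ 3.1947e-5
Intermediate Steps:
m = -1820 (m = (26*(6 - 1*16))*7 = (26*(6 - 16))*7 = (26*(-10))*7 = -260*7 = -1820)
1/(m + ((-7717 + 15575) + 25264)) = 1/(-1820 + ((-7717 + 15575) + 25264)) = 1/(-1820 + (7858 + 25264)) = 1/(-1820 + 33122) = 1/31302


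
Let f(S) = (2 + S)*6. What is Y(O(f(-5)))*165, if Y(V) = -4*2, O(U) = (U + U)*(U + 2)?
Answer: -1320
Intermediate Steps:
f(S) = 12 + 6*S
O(U) = 2*U*(2 + U) (O(U) = (2*U)*(2 + U) = 2*U*(2 + U))
Y(V) = -8
Y(O(f(-5)))*165 = -8*165 = -1320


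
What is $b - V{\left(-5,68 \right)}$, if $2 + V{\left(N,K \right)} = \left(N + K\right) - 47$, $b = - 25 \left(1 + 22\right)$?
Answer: $-589$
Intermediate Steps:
$b = -575$ ($b = \left(-25\right) 23 = -575$)
$V{\left(N,K \right)} = -49 + K + N$ ($V{\left(N,K \right)} = -2 - \left(47 - K - N\right) = -2 + \left(-47 + K + N\right) = -49 + K + N$)
$b - V{\left(-5,68 \right)} = -575 - \left(-49 + 68 - 5\right) = -575 - 14 = -589$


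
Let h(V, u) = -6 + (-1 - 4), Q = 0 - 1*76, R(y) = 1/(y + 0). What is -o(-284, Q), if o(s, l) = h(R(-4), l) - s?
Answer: -273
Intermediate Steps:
R(y) = 1/y
Q = -76 (Q = 0 - 76 = -76)
h(V, u) = -11 (h(V, u) = -6 - 5 = -11)
o(s, l) = -11 - s
-o(-284, Q) = -(-11 - 1*(-284)) = -(-11 + 284) = -1*273 = -273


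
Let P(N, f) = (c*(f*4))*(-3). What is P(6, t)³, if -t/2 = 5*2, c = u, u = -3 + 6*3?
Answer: 46656000000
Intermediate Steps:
u = 15 (u = -3 + 18 = 15)
c = 15
t = -20 (t = -10*2 = -2*10 = -20)
P(N, f) = -180*f (P(N, f) = (15*(f*4))*(-3) = (15*(4*f))*(-3) = (60*f)*(-3) = -180*f)
P(6, t)³ = (-180*(-20))³ = 3600³ = 46656000000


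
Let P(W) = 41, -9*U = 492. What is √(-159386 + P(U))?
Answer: 3*I*√17705 ≈ 399.18*I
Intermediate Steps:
U = -164/3 (U = -⅑*492 = -164/3 ≈ -54.667)
√(-159386 + P(U)) = √(-159386 + 41) = √(-159345) = 3*I*√17705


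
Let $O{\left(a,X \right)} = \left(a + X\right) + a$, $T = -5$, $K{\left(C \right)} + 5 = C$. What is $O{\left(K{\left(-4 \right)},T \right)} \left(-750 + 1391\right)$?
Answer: $-14743$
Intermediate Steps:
$K{\left(C \right)} = -5 + C$
$O{\left(a,X \right)} = X + 2 a$ ($O{\left(a,X \right)} = \left(X + a\right) + a = X + 2 a$)
$O{\left(K{\left(-4 \right)},T \right)} \left(-750 + 1391\right) = \left(-5 + 2 \left(-5 - 4\right)\right) \left(-750 + 1391\right) = \left(-5 + 2 \left(-9\right)\right) 641 = \left(-5 - 18\right) 641 = \left(-23\right) 641 = -14743$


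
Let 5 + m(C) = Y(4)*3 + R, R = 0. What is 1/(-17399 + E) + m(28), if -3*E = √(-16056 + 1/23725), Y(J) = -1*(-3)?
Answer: 258555402767021/64639779472124 + 15*I*√361501240451/64639779472124 ≈ 3.9999 + 1.3952e-7*I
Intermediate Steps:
Y(J) = 3
m(C) = 4 (m(C) = -5 + (3*3 + 0) = -5 + (9 + 0) = -5 + 9 = 4)
E = -I*√361501240451/14235 (E = -√(-16056 + 1/23725)/3 = -I*√361501240451/14235 ≈ -42.237*I)
1/(-17399 + E) + m(28) = 1/(-17399 - I*√361501240451/14235) + 4 = 4 + 1/(-17399 - I*√361501240451/14235)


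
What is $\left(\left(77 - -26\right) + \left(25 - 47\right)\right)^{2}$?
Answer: $6561$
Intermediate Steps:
$\left(\left(77 - -26\right) + \left(25 - 47\right)\right)^{2} = \left(\left(77 + 26\right) + \left(25 - 47\right)\right)^{2} = \left(103 - 22\right)^{2} = 81^{2} = 6561$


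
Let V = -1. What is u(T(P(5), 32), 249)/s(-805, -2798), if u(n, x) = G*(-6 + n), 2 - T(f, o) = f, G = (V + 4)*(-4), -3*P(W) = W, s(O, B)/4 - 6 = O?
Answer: -7/799 ≈ -0.0087609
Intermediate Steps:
s(O, B) = 24 + 4*O
P(W) = -W/3
G = -12 (G = (-1 + 4)*(-4) = 3*(-4) = -12)
T(f, o) = 2 - f
u(n, x) = 72 - 12*n (u(n, x) = -12*(-6 + n) = 72 - 12*n)
u(T(P(5), 32), 249)/s(-805, -2798) = (72 - 12*(2 - (-1)*5/3))/(24 + 4*(-805)) = (72 - 12*(2 - 1*(-5/3)))/(24 - 3220) = (72 - 12*(2 + 5/3))/(-3196) = (72 - 12*11/3)*(-1/3196) = (72 - 44)*(-1/3196) = 28*(-1/3196) = -7/799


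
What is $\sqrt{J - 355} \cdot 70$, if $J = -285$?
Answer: $560 i \sqrt{10} \approx 1770.9 i$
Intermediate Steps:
$\sqrt{J - 355} \cdot 70 = \sqrt{-285 - 355} \cdot 70 = \sqrt{-640} \cdot 70 = 8 i \sqrt{10} \cdot 70 = 560 i \sqrt{10}$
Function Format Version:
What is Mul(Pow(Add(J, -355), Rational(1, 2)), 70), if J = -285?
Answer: Mul(560, I, Pow(10, Rational(1, 2))) ≈ Mul(1770.9, I)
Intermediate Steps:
Mul(Pow(Add(J, -355), Rational(1, 2)), 70) = Mul(Pow(Add(-285, -355), Rational(1, 2)), 70) = Mul(Pow(-640, Rational(1, 2)), 70) = Mul(Mul(8, I, Pow(10, Rational(1, 2))), 70) = Mul(560, I, Pow(10, Rational(1, 2)))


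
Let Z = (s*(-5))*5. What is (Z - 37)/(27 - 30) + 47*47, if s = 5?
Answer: 2263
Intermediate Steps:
Z = -125 (Z = (5*(-5))*5 = -25*5 = -125)
(Z - 37)/(27 - 30) + 47*47 = (-125 - 37)/(27 - 30) + 47*47 = -162/(-3) + 2209 = -162*(-⅓) + 2209 = 54 + 2209 = 2263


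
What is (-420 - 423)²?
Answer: 710649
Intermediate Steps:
(-420 - 423)² = (-843)² = 710649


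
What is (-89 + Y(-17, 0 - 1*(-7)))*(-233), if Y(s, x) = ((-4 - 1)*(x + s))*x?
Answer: -60813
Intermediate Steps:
Y(s, x) = x*(-5*s - 5*x) (Y(s, x) = (-5*(s + x))*x = (-5*s - 5*x)*x = x*(-5*s - 5*x))
(-89 + Y(-17, 0 - 1*(-7)))*(-233) = (-89 - 5*(0 - 1*(-7))*(-17 + (0 - 1*(-7))))*(-233) = (-89 - 5*(0 + 7)*(-17 + (0 + 7)))*(-233) = (-89 - 5*7*(-17 + 7))*(-233) = (-89 - 5*7*(-10))*(-233) = (-89 + 350)*(-233) = 261*(-233) = -60813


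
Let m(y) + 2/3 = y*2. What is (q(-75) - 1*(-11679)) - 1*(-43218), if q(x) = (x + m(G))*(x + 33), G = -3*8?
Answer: 60091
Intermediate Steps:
G = -24
m(y) = -2/3 + 2*y (m(y) = -2/3 + y*2 = -2/3 + 2*y)
q(x) = (33 + x)*(-146/3 + x) (q(x) = (x + (-2/3 + 2*(-24)))*(x + 33) = (x + (-2/3 - 48))*(33 + x) = (x - 146/3)*(33 + x) = (-146/3 + x)*(33 + x) = (33 + x)*(-146/3 + x))
(q(-75) - 1*(-11679)) - 1*(-43218) = ((-1606 + (-75)**2 - 47/3*(-75)) - 1*(-11679)) - 1*(-43218) = ((-1606 + 5625 + 1175) + 11679) + 43218 = (5194 + 11679) + 43218 = 16873 + 43218 = 60091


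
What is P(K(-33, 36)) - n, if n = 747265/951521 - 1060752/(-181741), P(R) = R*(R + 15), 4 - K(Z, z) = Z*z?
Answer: 5077579565642923/3529191389 ≈ 1.4387e+6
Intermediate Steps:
K(Z, z) = 4 - Z*z
P(R) = R*(15 + R)
n = 23370132493/3529191389 (n = 747265*(1/951521) - 1060752*(-1/181741) = 747265/951521 + 21648/3709 = 23370132493/3529191389 ≈ 6.6219)
P(K(-33, 36)) - n = (4 - 1*(-33)*36)*(15 + (4 - 1*(-33)*36)) - 1*23370132493/3529191389 = (4 + 1188)*(15 + (4 + 1188)) - 23370132493/3529191389 = 1192*(15 + 1192) - 23370132493/3529191389 = 1192*1207 - 23370132493/3529191389 = 1438744 - 23370132493/3529191389 = 5077579565642923/3529191389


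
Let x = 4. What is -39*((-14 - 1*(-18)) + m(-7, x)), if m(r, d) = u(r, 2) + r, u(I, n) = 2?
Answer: 39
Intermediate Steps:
m(r, d) = 2 + r
-39*((-14 - 1*(-18)) + m(-7, x)) = -39*((-14 - 1*(-18)) + (2 - 7)) = -39*((-14 + 18) - 5) = -39*(4 - 5) = -39*(-1) = 39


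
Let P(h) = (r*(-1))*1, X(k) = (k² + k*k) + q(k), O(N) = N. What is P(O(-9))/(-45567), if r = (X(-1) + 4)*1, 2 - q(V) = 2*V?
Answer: 10/45567 ≈ 0.00021946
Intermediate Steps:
q(V) = 2 - 2*V
X(k) = 2 - 2*k + 2*k² (X(k) = (k² + k*k) + (2 - 2*k) = (k² + k²) + (2 - 2*k) = 2*k² + (2 - 2*k) = 2 - 2*k + 2*k²)
r = 10 (r = ((2 - 2*(-1) + 2*(-1)²) + 4)*1 = ((2 + 2 + 2*1) + 4)*1 = ((2 + 2 + 2) + 4)*1 = (6 + 4)*1 = 10*1 = 10)
P(h) = -10 (P(h) = (10*(-1))*1 = -10*1 = -10)
P(O(-9))/(-45567) = -10/(-45567) = -10*(-1/45567) = 10/45567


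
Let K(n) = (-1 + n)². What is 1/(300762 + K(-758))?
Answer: 1/876843 ≈ 1.1405e-6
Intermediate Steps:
1/(300762 + K(-758)) = 1/(300762 + (-1 - 758)²) = 1/(300762 + (-759)²) = 1/(300762 + 576081) = 1/876843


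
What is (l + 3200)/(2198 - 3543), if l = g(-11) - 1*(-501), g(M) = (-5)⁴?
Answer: -4326/1345 ≈ -3.2164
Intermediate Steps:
g(M) = 625
l = 1126 (l = 625 - 1*(-501) = 625 + 501 = 1126)
(l + 3200)/(2198 - 3543) = (1126 + 3200)/(2198 - 3543) = 4326/(-1345) = 4326*(-1/1345) = -4326/1345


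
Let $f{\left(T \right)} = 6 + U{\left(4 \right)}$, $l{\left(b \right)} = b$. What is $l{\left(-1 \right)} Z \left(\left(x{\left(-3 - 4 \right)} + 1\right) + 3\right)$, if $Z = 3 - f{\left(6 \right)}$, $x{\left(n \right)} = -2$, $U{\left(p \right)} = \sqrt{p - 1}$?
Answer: $6 + 2 \sqrt{3} \approx 9.4641$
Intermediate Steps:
$U{\left(p \right)} = \sqrt{-1 + p}$
$f{\left(T \right)} = 6 + \sqrt{3}$ ($f{\left(T \right)} = 6 + \sqrt{-1 + 4} = 6 + \sqrt{3}$)
$Z = -3 - \sqrt{3}$ ($Z = 3 - \left(6 + \sqrt{3}\right) = -3 - \sqrt{3} \approx -4.732$)
$l{\left(-1 \right)} Z \left(\left(x{\left(-3 - 4 \right)} + 1\right) + 3\right) = - (-3 - \sqrt{3}) \left(\left(-2 + 1\right) + 3\right) = \left(3 + \sqrt{3}\right) \left(-1 + 3\right) = \left(3 + \sqrt{3}\right) 2 = 6 + 2 \sqrt{3}$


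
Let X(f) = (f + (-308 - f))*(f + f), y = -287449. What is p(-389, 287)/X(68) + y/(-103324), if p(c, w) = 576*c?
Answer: 1099745389/135251116 ≈ 8.1311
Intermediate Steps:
X(f) = -616*f
p(-389, 287)/X(68) + y/(-103324) = (576*(-389))/((-616*68)) - 287449/(-103324) = -224064/(-41888) - 287449*(-1/103324) = -224064*(-1/41888) + 287449/103324 = 7002/1309 + 287449/103324 = 1099745389/135251116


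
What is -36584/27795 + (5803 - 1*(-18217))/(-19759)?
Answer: -81794068/32305965 ≈ -2.5319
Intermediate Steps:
-36584/27795 + (5803 - 1*(-18217))/(-19759) = -36584*1/27795 + (5803 + 18217)*(-1/19759) = -2152/1635 + 24020*(-1/19759) = -2152/1635 - 24020/19759 = -81794068/32305965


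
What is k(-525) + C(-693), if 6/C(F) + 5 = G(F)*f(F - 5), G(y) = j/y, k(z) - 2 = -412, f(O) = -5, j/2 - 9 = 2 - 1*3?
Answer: -1392008/3385 ≈ -411.23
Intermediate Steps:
j = 16 (j = 18 + 2*(2 - 1*3) = 18 + 2*(2 - 3) = 18 + 2*(-1) = 18 - 2 = 16)
k(z) = -410 (k(z) = 2 - 412 = -410)
G(y) = 16/y
C(F) = 6/(-5 - 80/F) (C(F) = 6/(-5 + (16/F)*(-5)) = 6/(-5 - 80/F))
k(-525) + C(-693) = -410 + (6/5)*(-693)/(-16 - 1*(-693)) = -410 + (6/5)*(-693)/(-16 + 693) = -410 + (6/5)*(-693)/677 = -410 + (6/5)*(-693)*(1/677) = -410 - 4158/3385 = -1392008/3385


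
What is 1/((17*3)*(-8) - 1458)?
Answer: -1/1866 ≈ -0.00053591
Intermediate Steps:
1/((17*3)*(-8) - 1458) = 1/(51*(-8) - 1458) = 1/(-408 - 1458) = 1/(-1866) = -1/1866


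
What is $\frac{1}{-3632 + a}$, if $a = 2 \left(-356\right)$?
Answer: $- \frac{1}{4344} \approx -0.0002302$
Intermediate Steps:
$a = -712$
$\frac{1}{-3632 + a} = \frac{1}{-3632 - 712} = \frac{1}{-4344} = - \frac{1}{4344}$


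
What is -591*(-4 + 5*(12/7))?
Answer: -18912/7 ≈ -2701.7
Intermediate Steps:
-591*(-4 + 5*(12/7)) = -591*(-4 + 60/7) = -591*32/7 = -18912/7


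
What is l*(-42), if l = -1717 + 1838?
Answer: -5082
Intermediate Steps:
l = 121
l*(-42) = 121*(-42) = -5082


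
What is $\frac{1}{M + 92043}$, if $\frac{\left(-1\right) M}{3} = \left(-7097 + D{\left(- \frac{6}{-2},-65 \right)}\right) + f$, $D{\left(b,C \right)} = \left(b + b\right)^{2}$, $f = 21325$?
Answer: $\frac{1}{49251} \approx 2.0304 \cdot 10^{-5}$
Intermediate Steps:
$D{\left(b,C \right)} = 4 b^{2}$ ($D{\left(b,C \right)} = \left(2 b\right)^{2} = 4 b^{2}$)
$M = -42792$ ($M = - 3 \left(\left(-7097 + 4 \left(- \frac{6}{-2}\right)^{2}\right) + 21325\right) = - 3 \left(\left(-7097 + 4 \left(\left(-6\right) \left(- \frac{1}{2}\right)\right)^{2}\right) + 21325\right) = - 3 \left(\left(-7097 + 4 \cdot 3^{2}\right) + 21325\right) = - 3 \left(\left(-7097 + 4 \cdot 9\right) + 21325\right) = - 3 \left(\left(-7097 + 36\right) + 21325\right) = - 3 \left(-7061 + 21325\right) = \left(-3\right) 14264 = -42792$)
$\frac{1}{M + 92043} = \frac{1}{-42792 + 92043} = \frac{1}{49251}$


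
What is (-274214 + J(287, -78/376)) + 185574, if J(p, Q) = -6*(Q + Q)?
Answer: -4165963/47 ≈ -88638.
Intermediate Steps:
J(p, Q) = -12*Q
(-274214 + J(287, -78/376)) + 185574 = (-274214 - (-936)/376) + 185574 = (-274214 - 12*(-39/188)) + 185574 = (-274214 + 117/47) + 185574 = -12887941/47 + 185574 = -4165963/47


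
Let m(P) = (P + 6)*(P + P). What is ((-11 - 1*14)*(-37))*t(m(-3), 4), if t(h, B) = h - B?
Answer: -20350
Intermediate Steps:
m(P) = 2*P*(6 + P) (m(P) = (6 + P)*(2*P) = 2*P*(6 + P))
((-11 - 1*14)*(-37))*t(m(-3), 4) = ((-11 - 1*14)*(-37))*(2*(-3)*(6 - 3) - 1*4) = ((-11 - 14)*(-37))*(2*(-3)*3 - 4) = (-25*(-37))*(-18 - 4) = 925*(-22) = -20350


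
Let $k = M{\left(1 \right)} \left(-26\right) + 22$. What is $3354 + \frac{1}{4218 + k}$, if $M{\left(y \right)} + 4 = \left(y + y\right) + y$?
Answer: $\frac{14308165}{4266} \approx 3354.0$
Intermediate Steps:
$M{\left(y \right)} = -4 + 3 y$ ($M{\left(y \right)} = -4 + \left(\left(y + y\right) + y\right) = -4 + \left(2 y + y\right) = -4 + 3 y$)
$k = 48$ ($k = \left(-4 + 3 \cdot 1\right) \left(-26\right) + 22 = \left(-4 + 3\right) \left(-26\right) + 22 = \left(-1\right) \left(-26\right) + 22 = 26 + 22 = 48$)
$3354 + \frac{1}{4218 + k} = 3354 + \frac{1}{4218 + 48} = 3354 + \frac{1}{4266} = \frac{14308165}{4266}$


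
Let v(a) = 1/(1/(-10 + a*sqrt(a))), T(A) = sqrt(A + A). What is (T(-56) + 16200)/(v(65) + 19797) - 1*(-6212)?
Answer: 303846271391/48906343 - 131625*sqrt(65)/48906343 - 65*I*sqrt(455)/97812686 + 19787*I*sqrt(7)/97812686 ≈ 6212.8 + 0.00052105*I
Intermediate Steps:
T(A) = sqrt(2)*sqrt(A) (T(A) = sqrt(2*A) = sqrt(2)*sqrt(A))
v(a) = -10 + a**(3/2) (v(a) = 1/(1/(-10 + a**(3/2))) = -10 + a**(3/2))
(T(-56) + 16200)/(v(65) + 19797) - 1*(-6212) = (sqrt(2)*sqrt(-56) + 16200)/((-10 + 65**(3/2)) + 19797) - 1*(-6212) = (sqrt(2)*(2*I*sqrt(14)) + 16200)/((-10 + 65*sqrt(65)) + 19797) + 6212 = (4*I*sqrt(7) + 16200)/(19787 + 65*sqrt(65)) + 6212 = (16200 + 4*I*sqrt(7))/(19787 + 65*sqrt(65)) + 6212 = 6212 + (16200 + 4*I*sqrt(7))/(19787 + 65*sqrt(65))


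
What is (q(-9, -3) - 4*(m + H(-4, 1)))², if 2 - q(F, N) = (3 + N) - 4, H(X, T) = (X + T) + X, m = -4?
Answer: 2500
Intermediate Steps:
H(X, T) = T + 2*X (H(X, T) = (T + X) + X = T + 2*X)
q(F, N) = 3 - N (q(F, N) = 2 - ((3 + N) - 4) = 2 - (-1 + N) = 2 + (1 - N) = 3 - N)
(q(-9, -3) - 4*(m + H(-4, 1)))² = ((3 - 1*(-3)) - 4*(-4 + (1 + 2*(-4))))² = ((3 + 3) - 4*(-4 + (1 - 8)))² = (6 - 4*(-4 - 7))² = (6 - 4*(-11))² = (6 + 44)² = 50² = 2500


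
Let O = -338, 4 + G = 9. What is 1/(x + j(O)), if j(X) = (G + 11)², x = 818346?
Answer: 1/818602 ≈ 1.2216e-6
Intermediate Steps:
G = 5 (G = -4 + 9 = 5)
j(X) = 256 (j(X) = (5 + 11)² = 16² = 256)
1/(x + j(O)) = 1/(818346 + 256) = 1/818602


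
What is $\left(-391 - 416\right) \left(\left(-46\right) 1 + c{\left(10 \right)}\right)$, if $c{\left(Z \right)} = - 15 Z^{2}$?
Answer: $1247622$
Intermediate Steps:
$\left(-391 - 416\right) \left(\left(-46\right) 1 + c{\left(10 \right)}\right) = \left(-391 - 416\right) \left(\left(-46\right) 1 - 15 \cdot 10^{2}\right) = - 807 \left(-46 - 1500\right) = \left(-807\right) \left(-1546\right) = 1247622$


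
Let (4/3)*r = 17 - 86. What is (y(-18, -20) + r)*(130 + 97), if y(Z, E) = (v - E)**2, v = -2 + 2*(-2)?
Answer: 130979/4 ≈ 32745.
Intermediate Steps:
v = -6 (v = -2 - 4 = -6)
r = -207/4 (r = 3*(17 - 86)/4 = (3/4)*(-69) = -207/4 ≈ -51.750)
y(Z, E) = (-6 - E)**2
(y(-18, -20) + r)*(130 + 97) = ((6 - 20)**2 - 207/4)*(130 + 97) = ((-14)**2 - 207/4)*227 = (196 - 207/4)*227 = (577/4)*227 = 130979/4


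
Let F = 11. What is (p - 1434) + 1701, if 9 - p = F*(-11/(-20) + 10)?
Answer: 3199/20 ≈ 159.95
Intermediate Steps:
p = -2141/20 (p = 9 - 11*(-11/(-20) + 10) = 9 - 11*(-11*(-1/20) + 10) = 9 - 11*(11/20 + 10) = 9 - 11*211/20 = 9 - 1*2321/20 = 9 - 2321/20 = -2141/20 ≈ -107.05)
(p - 1434) + 1701 = (-2141/20 - 1434) + 1701 = -30821/20 + 1701 = 3199/20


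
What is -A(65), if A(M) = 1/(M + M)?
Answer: -1/130 ≈ -0.0076923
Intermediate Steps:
A(M) = 1/(2*M)
-A(65) = -1/(2*65) = -1*1/130 = -1/130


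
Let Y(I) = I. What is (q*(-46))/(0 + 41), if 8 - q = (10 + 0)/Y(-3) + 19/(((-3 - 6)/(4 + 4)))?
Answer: -11684/369 ≈ -31.664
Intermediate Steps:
q = 254/9 (q = 8 - ((10 + 0)/(-3) + 19/(((-3 - 6)/(4 + 4)))) = 8 - (10*(-⅓) + 19/((-9/8))) = 8 - (-10/3 + 19/((-9*⅛))) = 8 - (-10/3 + 19/(-9/8)) = 8 - (-10/3 + 19*(-8/9)) = 8 - (-10/3 - 152/9) = 8 - 1*(-182/9) = 8 + 182/9 = 254/9 ≈ 28.222)
(q*(-46))/(0 + 41) = ((254/9)*(-46))/(0 + 41) = -11684/9/41 = -11684/9*1/41 = -11684/369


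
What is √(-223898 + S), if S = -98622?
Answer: 2*I*√80630 ≈ 567.91*I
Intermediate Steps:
√(-223898 + S) = √(-223898 - 98622) = √(-322520) = 2*I*√80630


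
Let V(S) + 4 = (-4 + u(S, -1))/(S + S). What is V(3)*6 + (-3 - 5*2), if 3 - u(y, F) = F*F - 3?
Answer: -36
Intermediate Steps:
u(y, F) = 6 - F**2 (u(y, F) = 3 - (F*F - 3) = 3 - (F**2 - 3) = 3 - (-3 + F**2) = 3 + (3 - F**2) = 6 - F**2)
V(S) = -4 + 1/(2*S) (V(S) = -4 + (-4 + (6 - 1*(-1)**2))/(S + S) = -4 + (-4 + (6 - 1*1))/((2*S)) = -4 + (-4 + (6 - 1))*(1/(2*S)) = -4 + (-4 + 5)*(1/(2*S)) = -4 + 1*(1/(2*S)) = -4 + 1/(2*S))
V(3)*6 + (-3 - 5*2) = (-4 + (1/2)/3)*6 + (-3 - 5*2) = (-4 + (1/2)*(1/3))*6 + (-3 - 10) = (-4 + 1/6)*6 - 13 = -23/6*6 - 13 = -23 - 13 = -36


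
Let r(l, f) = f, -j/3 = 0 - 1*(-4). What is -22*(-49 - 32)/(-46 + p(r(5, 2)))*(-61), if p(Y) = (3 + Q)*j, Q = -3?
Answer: 54351/23 ≈ 2363.1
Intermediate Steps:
j = -12 (j = -3*(0 - 1*(-4)) = -3*(0 + 4) = -3*4 = -12)
p(Y) = 0 (p(Y) = (3 - 3)*(-12) = 0*(-12) = 0)
-22*(-49 - 32)/(-46 + p(r(5, 2)))*(-61) = -22*(-49 - 32)/(-46 + 0)*(-61) = -(-1782)/(-46)*(-61) = -(-1782)*(-1)/46*(-61) = -22*81/46*(-61) = -891/23*(-61) = 54351/23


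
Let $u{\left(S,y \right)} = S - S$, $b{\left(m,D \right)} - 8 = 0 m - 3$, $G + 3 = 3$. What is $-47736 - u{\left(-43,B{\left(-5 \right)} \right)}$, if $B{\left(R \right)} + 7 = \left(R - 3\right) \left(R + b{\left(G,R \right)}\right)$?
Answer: $-47736$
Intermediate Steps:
$G = 0$ ($G = -3 + 3 = 0$)
$b{\left(m,D \right)} = 5$ ($b{\left(m,D \right)} = 8 - \left(3 + 0 m\right) = 8 + \left(0 - 3\right) = 8 - 3 = 5$)
$B{\left(R \right)} = -7 + \left(-3 + R\right) \left(5 + R\right)$ ($B{\left(R \right)} = -7 + \left(R - 3\right) \left(R + 5\right) = -7 + \left(-3 + R\right) \left(5 + R\right)$)
$u{\left(S,y \right)} = 0$
$-47736 - u{\left(-43,B{\left(-5 \right)} \right)} = -47736 - 0 = -47736 + 0 = -47736$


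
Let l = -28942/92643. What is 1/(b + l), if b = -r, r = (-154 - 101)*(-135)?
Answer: -92643/3189264217 ≈ -2.9048e-5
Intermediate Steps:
l = -28942/92643 (l = -28942*1/92643 = -28942/92643 ≈ -0.31240)
r = 34425 (r = -255*(-135) = 34425)
b = -34425 (b = -1*34425 = -34425)
1/(b + l) = 1/(-34425 - 28942/92643) = 1/(-3189264217/92643) = -92643/3189264217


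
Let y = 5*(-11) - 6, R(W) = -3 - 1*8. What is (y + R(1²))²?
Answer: 5184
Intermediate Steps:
R(W) = -11 (R(W) = -3 - 8 = -11)
y = -61 (y = -55 - 6 = -61)
(y + R(1²))² = (-61 - 11)² = (-72)² = 5184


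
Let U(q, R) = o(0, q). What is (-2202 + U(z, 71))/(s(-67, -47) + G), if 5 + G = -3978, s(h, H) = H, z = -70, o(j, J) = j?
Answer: 1101/2015 ≈ 0.54640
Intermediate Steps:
U(q, R) = 0
G = -3983 (G = -5 - 3978 = -3983)
(-2202 + U(z, 71))/(s(-67, -47) + G) = (-2202 + 0)/(-47 - 3983) = -2202/(-4030) = -2202*(-1/4030) = 1101/2015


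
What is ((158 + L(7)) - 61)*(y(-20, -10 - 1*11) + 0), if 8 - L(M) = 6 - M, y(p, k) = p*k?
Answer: 44520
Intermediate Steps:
y(p, k) = k*p
L(M) = 2 + M (L(M) = 8 - (6 - M) = 8 + (-6 + M) = 2 + M)
((158 + L(7)) - 61)*(y(-20, -10 - 1*11) + 0) = ((158 + (2 + 7)) - 61)*((-10 - 1*11)*(-20) + 0) = ((158 + 9) - 61)*((-10 - 11)*(-20) + 0) = (167 - 61)*(-21*(-20) + 0) = 106*(420 + 0) = 106*420 = 44520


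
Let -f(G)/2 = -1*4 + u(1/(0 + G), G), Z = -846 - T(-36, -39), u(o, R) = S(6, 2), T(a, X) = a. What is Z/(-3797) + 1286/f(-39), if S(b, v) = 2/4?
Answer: 4888612/26579 ≈ 183.93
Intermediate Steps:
S(b, v) = ½ (S(b, v) = 2*(¼) = ½)
u(o, R) = ½
Z = -810 (Z = -846 - 1*(-36) = -846 + 36 = -810)
f(G) = 7 (f(G) = -2*(-1*4 + ½) = -2*(-4 + ½) = -2*(-7/2) = 7)
Z/(-3797) + 1286/f(-39) = -810/(-3797) + 1286/7 = -810*(-1/3797) + 1286*(⅐) = 810/3797 + 1286/7 = 4888612/26579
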